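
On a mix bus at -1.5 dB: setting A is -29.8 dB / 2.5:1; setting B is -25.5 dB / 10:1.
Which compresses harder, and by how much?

B, by 4.62 dB

A: GR = 28.3 − 28.3/2.5 = 16.98 dB.
B: GR = 24 − 24/10 = 21.6 dB.
B reduces 4.62 dB more.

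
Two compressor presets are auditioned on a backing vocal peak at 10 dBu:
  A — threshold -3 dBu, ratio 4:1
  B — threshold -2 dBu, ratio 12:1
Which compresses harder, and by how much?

B, by 1.25 dB

A: overshoot 13 dB → output overshoot 3.25 dB → GR 9.75 dB.
B: overshoot 12 dB → output overshoot 1 dB → GR 11 dB.
Difference: 1.25 dB in favour of B.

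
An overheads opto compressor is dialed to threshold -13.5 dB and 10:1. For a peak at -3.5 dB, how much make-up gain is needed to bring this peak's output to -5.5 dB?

Without make-up, output = threshold + overshoot/10 = -13.5 + 1 = -12.5 dB.
Gap to target: 7 dB.

7 dB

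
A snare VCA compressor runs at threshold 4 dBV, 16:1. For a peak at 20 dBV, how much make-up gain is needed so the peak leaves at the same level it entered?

Overshoot 16 dB → 16/16 = 1 dB after compression, so the compressed level is 4 + 1 = 5 dBV.
Make-up = target − compressed = 20 − 5 = 15 dB.

15 dB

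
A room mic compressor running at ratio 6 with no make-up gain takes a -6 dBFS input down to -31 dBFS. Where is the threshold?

Input is 30 dB above T (since output overshoot × R = input overshoot: (-31 − T)·6 = -6 − T gives T = -36 dBFS).
Check: -36 + (-6 − (-36))/6 = -36 + 5 = -31 dBFS. ✓

-36 dBFS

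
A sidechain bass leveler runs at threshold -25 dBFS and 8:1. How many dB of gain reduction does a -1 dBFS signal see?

The signal is 24 dB above threshold.
At 8:1, output sits 24/8 = 3 dB above threshold.
GR = overshoot in − overshoot out = 24 − 3 = 21 dB.

21 dB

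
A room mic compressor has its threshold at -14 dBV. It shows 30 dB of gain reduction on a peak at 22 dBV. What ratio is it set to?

6:1

Input overshoot = 22 − (-14) = 36 dB.
Output overshoot = 36 − 30 = 6 dB.
Ratio = input overshoot / output overshoot = 36 / 6 = 6.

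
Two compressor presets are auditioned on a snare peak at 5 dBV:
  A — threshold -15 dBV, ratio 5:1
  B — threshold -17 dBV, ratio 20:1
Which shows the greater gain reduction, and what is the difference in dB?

B, by 4.9 dB

A: GR = 20 − 20/5 = 16 dB.
B: GR = 22 − 22/20 = 20.9 dB.
B applies 4.9 dB more gain reduction.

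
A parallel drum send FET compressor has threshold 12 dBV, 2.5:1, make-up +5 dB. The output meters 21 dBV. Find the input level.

22 dBV

Remove make-up: 21 − 5 = 16 dBV.
That's 4 dB above the 12 dBV threshold.
Input overshoot = R × output overshoot = 10 dB → input = 12 + 10 = 22 dBV.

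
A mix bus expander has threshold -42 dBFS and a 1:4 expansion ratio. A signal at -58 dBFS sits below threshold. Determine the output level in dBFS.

-106 dBFS

The input is 16 dB below the -42 dBFS threshold.
A 1:4 expander multiplies undershoot by 4: 16 × 4 = 64 dB below threshold.
Output = -42 − 64 = -106 dBFS.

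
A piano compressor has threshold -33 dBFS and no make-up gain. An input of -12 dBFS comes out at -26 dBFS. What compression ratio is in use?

3:1

Input overshoot = -12 − (-33) = 21 dB; output overshoot = -26 − (-33) = 7 dB.
Ratio = 21 / 7 = 3.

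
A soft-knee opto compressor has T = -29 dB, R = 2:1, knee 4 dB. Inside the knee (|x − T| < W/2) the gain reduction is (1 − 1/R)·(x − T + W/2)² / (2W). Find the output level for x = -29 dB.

x − T + W/2 = -29 − (-29) + 2 = 2.
GR = (1 − 1/2) × 2² / 8 = 0.5 × 4 / 8 = 0.25 dB.
Output = -29 − 0.25 = -29.25 dB.

-29.25 dB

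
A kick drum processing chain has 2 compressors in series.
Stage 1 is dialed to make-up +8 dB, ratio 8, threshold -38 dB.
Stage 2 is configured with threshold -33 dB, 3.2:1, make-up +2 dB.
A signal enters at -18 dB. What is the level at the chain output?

-29.28125 dB

Stage 1: 20 dB above -38 dB, reduced 8:1 to 2.5 dB above → -35.5 dB; +8 dB make-up → -27.5 dB.
Stage 2: -27.5 dB is 5.5 dB over -33 dB; at 3.2:1 that becomes 1.71875 dB over, giving -31.28125 dB; +2 dB make-up → -29.28125 dB.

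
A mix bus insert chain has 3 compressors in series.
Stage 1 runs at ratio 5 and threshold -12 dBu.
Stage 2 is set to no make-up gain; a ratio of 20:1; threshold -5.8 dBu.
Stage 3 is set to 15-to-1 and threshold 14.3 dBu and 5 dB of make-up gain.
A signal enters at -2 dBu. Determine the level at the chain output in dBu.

-5 dBu

Stage 1: 10 dB above -12 dBu, reduced 5:1 to 2 dB above → -10 dBu.
Stage 2: -10 dBu is at or below the -5.8 dBu threshold — no compression; output -10 dBu.
Stage 3: below threshold (-10 ≤ 14.3); passes unchanged; make-up brings it to -5 dBu.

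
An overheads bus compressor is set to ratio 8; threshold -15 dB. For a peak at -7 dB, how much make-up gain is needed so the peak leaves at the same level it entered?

Without make-up, output = threshold + overshoot/8 = -15 + 1 = -14 dB.
Gap to target: 7 dB.

7 dB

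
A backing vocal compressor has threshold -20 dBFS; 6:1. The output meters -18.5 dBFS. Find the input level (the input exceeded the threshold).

That's 1.5 dB above the -20 dBFS threshold.
Before 6:1 compression the overshoot was 1.5 × 6 = 9 dB, so input = -20 + 9 = -11 dBFS.

-11 dBFS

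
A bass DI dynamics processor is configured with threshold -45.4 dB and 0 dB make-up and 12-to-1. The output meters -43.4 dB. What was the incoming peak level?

That's 2 dB above the -45.4 dB threshold.
Undo the ratio: input overshoot = 2 × 12 = 24 dB, giving input = -21.4 dB.

-21.4 dB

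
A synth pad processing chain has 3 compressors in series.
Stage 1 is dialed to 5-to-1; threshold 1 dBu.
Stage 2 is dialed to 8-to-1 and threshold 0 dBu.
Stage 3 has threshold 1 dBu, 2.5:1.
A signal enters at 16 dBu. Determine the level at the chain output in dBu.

Stage 1: 16 dBu is 15 dB over 1 dBu; at 5:1 that becomes 3 dB over, giving 4 dBu.
Stage 2: 4 dBu is 4 dB over 0 dBu; at 8:1 that becomes 0.5 dB over, giving 0.5 dBu.
Stage 3: 0.5 dBu ≤ 1 dBu, so stage 3 doesn't engage; output 0.5 dBu.

0.5 dBu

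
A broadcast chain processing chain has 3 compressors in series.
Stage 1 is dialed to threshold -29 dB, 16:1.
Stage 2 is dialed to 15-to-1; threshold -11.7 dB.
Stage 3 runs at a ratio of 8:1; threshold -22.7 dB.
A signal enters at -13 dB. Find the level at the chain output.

-28 dB

Stage 1: overshoot 16 dB → 16/16 = 1 dB → -28 dB.
Stage 2: -28 dB ≤ -11.7 dB, so stage 2 doesn't engage; output -28 dB.
Stage 3: -28 dB ≤ -22.7 dB, so stage 3 doesn't engage; output -28 dB.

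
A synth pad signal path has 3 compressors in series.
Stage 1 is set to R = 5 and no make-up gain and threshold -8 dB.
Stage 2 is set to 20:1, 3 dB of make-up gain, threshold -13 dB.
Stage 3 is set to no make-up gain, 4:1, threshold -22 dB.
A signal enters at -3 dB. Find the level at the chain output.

-18.925 dB

Stage 1: -3 dB is 5 dB over -8 dB; at 5:1 that becomes 1 dB over, giving -7 dB.
Stage 2: -7 dB is 6 dB over -13 dB; at 20:1 that becomes 0.3 dB over, giving -12.7 dB; +3 dB make-up → -9.7 dB.
Stage 3: -9.7 dB is 12.3 dB over -22 dB; at 4:1 that becomes 3.075 dB over, giving -18.925 dB.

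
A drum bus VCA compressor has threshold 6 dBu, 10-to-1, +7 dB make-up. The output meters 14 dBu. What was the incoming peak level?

16 dBu

Before make-up, the level was 14 − 7 = 7 dBu.
The compressed level sits 7 − 6 = 1 dB over threshold.
Before 10:1 compression the overshoot was 1 × 10 = 10 dB, so input = 6 + 10 = 16 dBu.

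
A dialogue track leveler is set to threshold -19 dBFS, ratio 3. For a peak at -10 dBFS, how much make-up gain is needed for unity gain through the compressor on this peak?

6 dB

Overshoot 9 dB → 9/3 = 3 dB after compression, so the compressed level is -19 + 3 = -16 dBFS.
Make-up = target − compressed = -10 − (-16) = 6 dB.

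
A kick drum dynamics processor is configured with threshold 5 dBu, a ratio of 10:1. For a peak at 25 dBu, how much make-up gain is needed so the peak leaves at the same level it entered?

Overshoot 20 dB → 20/10 = 2 dB after compression, so the compressed level is 5 + 2 = 7 dBu.
Make-up = target − compressed = 25 − 7 = 18 dB.

18 dB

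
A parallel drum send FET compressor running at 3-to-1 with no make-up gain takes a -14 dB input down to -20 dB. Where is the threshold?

Let T be the threshold. Output overshoot = (input overshoot)/R, so -20 − T = (-14 − T)/3.
3·(-20 − T) = -14 − T → 2·T = -60 − (-14) = -46.
T = -46/2 = -23 dB.

-23 dB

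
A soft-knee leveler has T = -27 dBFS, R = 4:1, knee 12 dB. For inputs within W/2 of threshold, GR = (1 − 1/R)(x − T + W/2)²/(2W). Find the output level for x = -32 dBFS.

-32.03125 dBFS

x − T + W/2 = -32 − (-27) + 6 = 1.
GR = (1 − 1/4) × 1² / 24 = 0.75 × 1 / 24 = 0.03125 dB.
Output = -32 − 0.03125 = -32.03125 dBFS.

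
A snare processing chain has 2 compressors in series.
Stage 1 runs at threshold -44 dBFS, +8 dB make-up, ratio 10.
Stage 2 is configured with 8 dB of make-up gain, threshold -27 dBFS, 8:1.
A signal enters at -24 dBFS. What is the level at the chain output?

-26 dBFS

Stage 1: -24 dBFS is 20 dB over -44 dBFS; at 10:1 that becomes 2 dB over, giving -42 dBFS; +8 dB make-up → -34 dBFS.
Stage 2: -34 dBFS ≤ -27 dBFS, so stage 2 doesn't engage; make-up brings it to -26 dBFS.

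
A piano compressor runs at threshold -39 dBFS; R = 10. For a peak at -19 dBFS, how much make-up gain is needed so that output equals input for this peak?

The peak compresses to -39 + 20/10 = -37 dBFS.
To reach -19 dBFS requires -19 − (-37) = 18 dB of make-up.

18 dB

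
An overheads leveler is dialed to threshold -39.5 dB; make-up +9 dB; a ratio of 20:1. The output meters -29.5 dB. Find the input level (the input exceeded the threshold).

-19.5 dB

Before make-up, the level was -29.5 − 9 = -38.5 dB.
That's 1 dB above the -39.5 dB threshold.
Before 20:1 compression the overshoot was 1 × 20 = 20 dB, so input = -39.5 + 20 = -19.5 dB.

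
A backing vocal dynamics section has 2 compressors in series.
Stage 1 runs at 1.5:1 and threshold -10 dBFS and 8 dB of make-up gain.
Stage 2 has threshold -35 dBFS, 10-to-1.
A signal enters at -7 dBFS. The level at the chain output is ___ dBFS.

-31.5 dBFS

Stage 1: 3 dB above -10 dBFS, reduced 1.5:1 to 2 dB above → -8 dBFS; +8 dB make-up → 0 dBFS.
Stage 2: overshoot 35 dB → 35/10 = 3.5 dB → -31.5 dBFS.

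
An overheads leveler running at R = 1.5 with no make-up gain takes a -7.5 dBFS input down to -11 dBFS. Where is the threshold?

-18 dBFS

Gain reduction = -7.5 − (-11) = 3.5 dB; output overshoot = GR / (R − 1) = 3.5 / 0.5 = 7 dB.
Threshold = output − output overshoot = -11 − 7 = -18 dBFS.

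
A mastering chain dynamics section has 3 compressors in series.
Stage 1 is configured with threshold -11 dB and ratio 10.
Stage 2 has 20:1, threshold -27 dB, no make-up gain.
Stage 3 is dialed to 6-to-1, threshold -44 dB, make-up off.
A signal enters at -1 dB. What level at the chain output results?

Stage 1: -1 dB is 10 dB over -11 dB; at 10:1 that becomes 1 dB over, giving -10 dB.
Stage 2: -10 dB is 17 dB over -27 dB; at 20:1 that becomes 0.85 dB over, giving -26.15 dB.
Stage 3: -26.15 dB is 17.85 dB over -44 dB; at 6:1 that becomes 2.975 dB over, giving -41.025 dB.

-41.025 dB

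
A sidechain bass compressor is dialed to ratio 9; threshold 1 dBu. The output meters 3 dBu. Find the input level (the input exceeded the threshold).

Post-compression overshoot = 3 − 1 = 2 dB.
Input overshoot = R × output overshoot = 18 dB → input = 1 + 18 = 19 dBu.

19 dBu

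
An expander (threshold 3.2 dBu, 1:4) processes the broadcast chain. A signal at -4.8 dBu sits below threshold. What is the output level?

-28.8 dBu

Below threshold, a 1:4 expander applies gain = (4−1)×(T − x) of attenuation.
(4−1) × 8 = 24 dB, so output = -4.8 − 24 = -28.8 dBu.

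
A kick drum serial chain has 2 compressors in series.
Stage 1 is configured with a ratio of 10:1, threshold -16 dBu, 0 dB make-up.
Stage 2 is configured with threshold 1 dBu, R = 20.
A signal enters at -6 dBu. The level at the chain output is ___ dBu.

-15 dBu

Stage 1: 10 dB above -16 dBu, reduced 10:1 to 1 dB above → -15 dBu.
Stage 2: -15 dBu is at or below the 1 dBu threshold — no compression; output -15 dBu.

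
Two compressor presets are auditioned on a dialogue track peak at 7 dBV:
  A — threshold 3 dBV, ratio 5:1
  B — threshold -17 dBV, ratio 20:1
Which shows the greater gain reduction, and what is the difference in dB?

B, by 19.6 dB

A: 4 dB over, compressed to 0.8 dB over, so 3.2 dB of GR.
B: 24 dB over, compressed to 1.2 dB over, so 22.8 dB of GR.
B applies 19.6 dB more gain reduction.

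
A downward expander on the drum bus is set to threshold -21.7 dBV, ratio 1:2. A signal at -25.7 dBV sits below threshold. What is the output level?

The input is 4 dB below the -21.7 dBV threshold.
A 1:2 expander multiplies undershoot by 2: 4 × 2 = 8 dB below threshold.
Output = -21.7 − 8 = -29.7 dBV.

-29.7 dBV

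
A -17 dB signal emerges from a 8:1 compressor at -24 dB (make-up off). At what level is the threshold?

-25 dB

Gain reduction = -17 − (-24) = 7 dB; output overshoot = GR / (R − 1) = 7 / 7 = 1 dB.
Threshold = output − output overshoot = -24 − 1 = -25 dB.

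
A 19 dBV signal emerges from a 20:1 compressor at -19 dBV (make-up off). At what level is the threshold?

Let T be the threshold. Output overshoot = (input overshoot)/R, so -19 − T = (19 − T)/20.
20·(-19 − T) = 19 − T → 19·T = -380 − 19 = -399.
T = -399/19 = -21 dBV.

-21 dBV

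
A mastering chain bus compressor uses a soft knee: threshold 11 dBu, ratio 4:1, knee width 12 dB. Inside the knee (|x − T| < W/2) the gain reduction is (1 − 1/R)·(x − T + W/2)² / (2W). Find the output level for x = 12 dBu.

x − T + W/2 = 12 − 11 + 6 = 7.
GR = (1 − 1/4) × 7² / 24 = 0.75 × 49 / 24 = 1.53125 dB.
Output = 12 − 1.53125 = 10.46875 dBu.

10.46875 dBu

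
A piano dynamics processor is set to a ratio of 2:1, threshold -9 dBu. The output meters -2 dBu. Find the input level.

That's 7 dB above the -9 dBu threshold.
Undo the ratio: input overshoot = 7 × 2 = 14 dB, giving input = 5 dBu.

5 dBu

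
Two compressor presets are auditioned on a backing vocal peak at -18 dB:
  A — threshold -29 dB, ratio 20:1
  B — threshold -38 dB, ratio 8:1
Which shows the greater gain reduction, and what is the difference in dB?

B, by 7.05 dB

A: GR = 11 − 11/20 = 10.45 dB.
B: GR = 20 − 20/8 = 17.5 dB.
B reduces 7.05 dB more.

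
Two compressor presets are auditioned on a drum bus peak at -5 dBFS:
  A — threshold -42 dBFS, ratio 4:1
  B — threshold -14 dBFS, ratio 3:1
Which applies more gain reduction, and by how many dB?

A: GR = 37 − 37/4 = 27.75 dB.
B: GR = 9 − 9/3 = 6 dB.
A reduces 21.75 dB more.

A, by 21.75 dB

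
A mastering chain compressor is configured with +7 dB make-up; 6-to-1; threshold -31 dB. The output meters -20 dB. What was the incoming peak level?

Before make-up, the level was -20 − 7 = -27 dB.
That's 4 dB above the -31 dB threshold.
Undo the ratio: input overshoot = 4 × 6 = 24 dB, giving input = -7 dB.

-7 dB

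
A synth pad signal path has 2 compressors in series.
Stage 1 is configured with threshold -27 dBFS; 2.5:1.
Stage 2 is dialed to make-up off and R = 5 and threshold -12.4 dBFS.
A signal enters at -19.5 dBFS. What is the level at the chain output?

Stage 1: -19.5 dBFS is 7.5 dB over -27 dBFS; at 2.5:1 that becomes 3 dB over, giving -24 dBFS.
Stage 2: below threshold (-24 ≤ -12.4); passes unchanged; output -24 dBFS.

-24 dBFS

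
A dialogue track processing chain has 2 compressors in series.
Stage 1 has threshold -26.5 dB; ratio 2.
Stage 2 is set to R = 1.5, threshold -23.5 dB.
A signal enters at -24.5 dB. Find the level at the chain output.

Stage 1: -24.5 dB is 2 dB over -26.5 dB; at 2:1 that becomes 1 dB over, giving -25.5 dB.
Stage 2: below threshold (-25.5 ≤ -23.5); passes unchanged; output -25.5 dB.

-25.5 dB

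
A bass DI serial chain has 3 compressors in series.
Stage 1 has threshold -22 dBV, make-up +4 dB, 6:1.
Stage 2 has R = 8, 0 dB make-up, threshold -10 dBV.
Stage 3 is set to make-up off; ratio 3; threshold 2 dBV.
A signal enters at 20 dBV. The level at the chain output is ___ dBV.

-11 dBV

Stage 1: 42 dB above -22 dBV, reduced 6:1 to 7 dB above → -15 dBV; +4 dB make-up → -11 dBV.
Stage 2: -11 dBV ≤ -10 dBV, so stage 2 doesn't engage; output -11 dBV.
Stage 3: -11 dBV ≤ 2 dBV, so stage 3 doesn't engage; output -11 dBV.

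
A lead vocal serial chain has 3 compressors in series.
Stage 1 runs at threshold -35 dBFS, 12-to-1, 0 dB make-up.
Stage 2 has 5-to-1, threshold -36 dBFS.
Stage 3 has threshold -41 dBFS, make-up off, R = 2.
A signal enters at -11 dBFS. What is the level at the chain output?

Stage 1: 24 dB above -35 dBFS, reduced 12:1 to 2 dB above → -33 dBFS.
Stage 2: -33 dBFS is 3 dB over -36 dBFS; at 5:1 that becomes 0.6 dB over, giving -35.4 dBFS.
Stage 3: 5.6 dB above -41 dBFS, reduced 2:1 to 2.8 dB above → -38.2 dBFS.

-38.2 dBFS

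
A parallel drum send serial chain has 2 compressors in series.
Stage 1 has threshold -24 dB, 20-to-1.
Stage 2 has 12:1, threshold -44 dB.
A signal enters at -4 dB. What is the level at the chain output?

-42.25 dB

Stage 1: 20 dB above -24 dB, reduced 20:1 to 1 dB above → -23 dB.
Stage 2: 21 dB above -44 dB, reduced 12:1 to 1.75 dB above → -42.25 dB.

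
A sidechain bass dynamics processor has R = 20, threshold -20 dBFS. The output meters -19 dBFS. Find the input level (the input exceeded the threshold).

That's 1 dB above the -20 dBFS threshold.
Undo the ratio: input overshoot = 1 × 20 = 20 dB, giving input = 0 dBFS.

0 dBFS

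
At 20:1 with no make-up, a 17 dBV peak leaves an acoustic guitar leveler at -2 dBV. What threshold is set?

-3 dBV

Gain reduction = 17 − (-2) = 19 dB; output overshoot = GR / (R − 1) = 19 / 19 = 1 dB.
Threshold = output − output overshoot = -2 − 1 = -3 dBV.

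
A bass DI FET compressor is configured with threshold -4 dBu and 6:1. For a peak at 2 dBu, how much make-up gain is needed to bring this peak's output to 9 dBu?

Overshoot 6 dB → 6/6 = 1 dB after compression, so the compressed level is -4 + 1 = -3 dBu.
Make-up = target − compressed = 9 − (-3) = 12 dB.

12 dB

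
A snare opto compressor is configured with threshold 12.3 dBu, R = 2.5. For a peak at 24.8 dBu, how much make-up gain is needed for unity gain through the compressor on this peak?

The peak compresses to 12.3 + 12.5/2.5 = 17.3 dBu.
To reach 24.8 dBu requires 24.8 − 17.3 = 7.5 dB of make-up.

7.5 dB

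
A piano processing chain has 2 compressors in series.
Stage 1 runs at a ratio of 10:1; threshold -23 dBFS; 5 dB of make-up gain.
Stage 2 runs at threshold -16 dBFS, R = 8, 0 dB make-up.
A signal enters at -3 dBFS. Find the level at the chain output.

Stage 1: overshoot 20 dB → 20/10 = 2 dB → -21 dBFS; +5 dB make-up → -16 dBFS.
Stage 2: -16 dBFS is at or below the -16 dBFS threshold — no compression; output -16 dBFS.

-16 dBFS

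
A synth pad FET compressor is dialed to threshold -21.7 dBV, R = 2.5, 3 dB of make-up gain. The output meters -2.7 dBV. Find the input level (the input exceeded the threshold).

Stripping the +3 dB make-up gives -5.7 dBV at the gain stage.
That's 16 dB above the -21.7 dBV threshold.
Before 2.5:1 compression the overshoot was 16 × 2.5 = 40 dB, so input = -21.7 + 40 = 18.3 dBV.

18.3 dBV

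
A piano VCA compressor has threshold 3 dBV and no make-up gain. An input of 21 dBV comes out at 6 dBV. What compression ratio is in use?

Input overshoot = 21 − 3 = 18 dB; output overshoot = 6 − 3 = 3 dB.
Ratio = 18 / 3 = 6.

6:1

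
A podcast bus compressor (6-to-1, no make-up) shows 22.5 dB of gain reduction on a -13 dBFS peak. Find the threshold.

Let T be the threshold. Output overshoot = (input overshoot)/R, so -35.5 − T = (-13 − T)/6.
6·(-35.5 − T) = -13 − T → 5·T = -213 − (-13) = -200.
T = -200/5 = -40 dBFS.

-40 dBFS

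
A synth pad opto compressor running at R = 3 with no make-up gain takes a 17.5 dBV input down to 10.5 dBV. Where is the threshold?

Let T be the threshold. Output overshoot = (input overshoot)/R, so 10.5 − T = (17.5 − T)/3.
3·(10.5 − T) = 17.5 − T → 2·T = 31.5 − 17.5 = 14.
T = 14/2 = 7 dBV.

7 dBV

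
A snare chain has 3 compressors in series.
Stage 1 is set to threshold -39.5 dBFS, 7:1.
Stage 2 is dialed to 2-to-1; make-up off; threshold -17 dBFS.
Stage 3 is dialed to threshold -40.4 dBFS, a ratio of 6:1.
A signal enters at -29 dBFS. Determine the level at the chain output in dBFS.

-40 dBFS

Stage 1: -29 dBFS is 10.5 dB over -39.5 dBFS; at 7:1 that becomes 1.5 dB over, giving -38 dBFS.
Stage 2: -38 dBFS ≤ -17 dBFS, so stage 2 doesn't engage; output -38 dBFS.
Stage 3: overshoot 2.4 dB → 2.4/6 = 0.4 dB → -40 dBFS.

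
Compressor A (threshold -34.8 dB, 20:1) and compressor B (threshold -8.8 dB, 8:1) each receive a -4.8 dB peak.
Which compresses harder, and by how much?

A: GR = 30 − 30/20 = 28.5 dB.
B: GR = 4 − 4/8 = 3.5 dB.
A applies 25 dB more gain reduction.

A, by 25 dB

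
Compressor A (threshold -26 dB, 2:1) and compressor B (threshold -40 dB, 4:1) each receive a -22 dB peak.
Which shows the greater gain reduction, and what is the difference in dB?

A: GR = 4 − 4/2 = 2 dB.
B: GR = 18 − 18/4 = 13.5 dB.
B applies 11.5 dB more gain reduction.

B, by 11.5 dB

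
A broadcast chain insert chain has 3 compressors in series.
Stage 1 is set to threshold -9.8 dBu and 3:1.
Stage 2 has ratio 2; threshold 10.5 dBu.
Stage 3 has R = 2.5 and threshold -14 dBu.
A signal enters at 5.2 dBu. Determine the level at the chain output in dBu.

Stage 1: 5.2 dBu is 15 dB over -9.8 dBu; at 3:1 that becomes 5 dB over, giving -4.8 dBu.
Stage 2: -4.8 dBu ≤ 10.5 dBu, so stage 2 doesn't engage; output -4.8 dBu.
Stage 3: 9.2 dB above -14 dBu, reduced 2.5:1 to 3.68 dB above → -10.32 dBu.

-10.32 dBu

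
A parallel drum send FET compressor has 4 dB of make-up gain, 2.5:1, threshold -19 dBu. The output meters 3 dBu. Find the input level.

26 dBu

Remove make-up: 3 − 4 = -1 dBu.
The compressed level sits -1 − (-19) = 18 dB over threshold.
Undo the ratio: input overshoot = 18 × 2.5 = 45 dB, giving input = 26 dBu.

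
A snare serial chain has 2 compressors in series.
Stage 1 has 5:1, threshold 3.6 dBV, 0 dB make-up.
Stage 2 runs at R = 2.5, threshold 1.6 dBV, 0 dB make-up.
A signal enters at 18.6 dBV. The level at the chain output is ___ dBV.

Stage 1: 18.6 dBV is 15 dB over 3.6 dBV; at 5:1 that becomes 3 dB over, giving 6.6 dBV.
Stage 2: 5 dB above 1.6 dBV, reduced 2.5:1 to 2 dB above → 3.6 dBV.

3.6 dBV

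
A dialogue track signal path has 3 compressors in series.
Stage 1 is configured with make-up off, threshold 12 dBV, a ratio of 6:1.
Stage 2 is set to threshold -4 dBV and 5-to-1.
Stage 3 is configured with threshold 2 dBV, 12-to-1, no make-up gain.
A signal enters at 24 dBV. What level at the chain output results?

-0.4 dBV

Stage 1: overshoot 12 dB → 12/6 = 2 dB → 14 dBV.
Stage 2: 18 dB above -4 dBV, reduced 5:1 to 3.6 dB above → -0.4 dBV.
Stage 3: -0.4 dBV is at or below the 2 dBV threshold — no compression; output -0.4 dBV.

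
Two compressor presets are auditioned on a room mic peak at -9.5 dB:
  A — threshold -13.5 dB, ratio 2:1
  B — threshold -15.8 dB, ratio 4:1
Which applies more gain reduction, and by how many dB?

B, by 2.725 dB

A: overshoot 4 dB → output overshoot 2 dB → GR 2 dB.
B: overshoot 6.3 dB → output overshoot 1.575 dB → GR 4.725 dB.
Difference: 2.725 dB in favour of B.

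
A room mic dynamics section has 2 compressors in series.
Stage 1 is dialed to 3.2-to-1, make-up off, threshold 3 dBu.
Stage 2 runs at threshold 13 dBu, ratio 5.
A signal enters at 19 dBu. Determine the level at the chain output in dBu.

8 dBu

Stage 1: 19 dBu is 16 dB over 3 dBu; at 3.2:1 that becomes 5 dB over, giving 8 dBu.
Stage 2: 8 dBu is at or below the 13 dBu threshold — no compression; output 8 dBu.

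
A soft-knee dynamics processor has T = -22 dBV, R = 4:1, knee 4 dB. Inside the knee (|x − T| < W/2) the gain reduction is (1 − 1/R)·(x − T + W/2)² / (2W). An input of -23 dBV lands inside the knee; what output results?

-23.09375 dBV

x − T + W/2 = -23 − (-22) + 2 = 1.
GR = (1 − 1/4) × 1² / 8 = 0.75 × 1 / 8 = 0.09375 dB.
Output = -23 − 0.09375 = -23.09375 dBV.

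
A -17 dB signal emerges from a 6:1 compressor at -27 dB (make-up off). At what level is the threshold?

-29 dB

Gain reduction = -17 − (-27) = 10 dB; output overshoot = GR / (R − 1) = 10 / 5 = 2 dB.
Threshold = output − output overshoot = -27 − 2 = -29 dB.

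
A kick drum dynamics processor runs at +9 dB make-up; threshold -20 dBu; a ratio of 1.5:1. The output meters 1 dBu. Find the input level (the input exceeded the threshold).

Stripping the +9 dB make-up gives -8 dBu at the gain stage.
That's 12 dB above the -20 dBu threshold.
Undo the ratio: input overshoot = 12 × 1.5 = 18 dB, giving input = -2 dBu.

-2 dBu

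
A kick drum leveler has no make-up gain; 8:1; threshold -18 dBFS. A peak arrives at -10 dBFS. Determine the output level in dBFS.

Overshoot: -10 − (-18) = 8 dB.
The 8 dB excess becomes 1 dB after 8:1 reduction.
Output = -18 + 1 = -17 dBFS.

-17 dBFS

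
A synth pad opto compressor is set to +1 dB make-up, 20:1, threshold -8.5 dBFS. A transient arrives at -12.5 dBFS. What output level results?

-12.5 dBFS is 4 dB below the -8.5 dBFS threshold, so no gain reduction is applied.
Make-up gain adds 1 dB: -12.5 + 1 = -11.5 dBFS.

-11.5 dBFS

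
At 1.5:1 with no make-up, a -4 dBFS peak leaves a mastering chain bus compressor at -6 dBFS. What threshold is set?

Gain reduction = -4 − (-6) = 2 dB; output overshoot = GR / (R − 1) = 2 / 0.5 = 4 dB.
Threshold = output − output overshoot = -6 − 4 = -10 dBFS.

-10 dBFS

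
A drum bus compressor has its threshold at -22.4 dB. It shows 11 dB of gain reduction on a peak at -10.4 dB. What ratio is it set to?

Input overshoot = -10.4 − (-22.4) = 12 dB.
Output overshoot = 12 − 11 = 1 dB.
Ratio = input overshoot / output overshoot = 12 / 1 = 12.

12:1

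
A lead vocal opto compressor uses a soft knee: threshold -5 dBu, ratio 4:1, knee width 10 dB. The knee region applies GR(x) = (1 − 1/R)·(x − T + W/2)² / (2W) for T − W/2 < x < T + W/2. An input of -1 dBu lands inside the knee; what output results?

x − T + W/2 = -1 − (-5) + 5 = 9.
GR = (1 − 1/4) × 9² / 20 = 0.75 × 81 / 20 = 3.0375 dB.
Output = -1 − 3.0375 = -4.0375 dBu.

-4.0375 dBu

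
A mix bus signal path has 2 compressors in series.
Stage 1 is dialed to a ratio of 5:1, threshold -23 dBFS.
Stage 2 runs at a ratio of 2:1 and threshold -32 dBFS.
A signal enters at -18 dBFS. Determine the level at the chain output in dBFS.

-27 dBFS

Stage 1: 5 dB above -23 dBFS, reduced 5:1 to 1 dB above → -22 dBFS.
Stage 2: -22 dBFS is 10 dB over -32 dBFS; at 2:1 that becomes 5 dB over, giving -27 dBFS.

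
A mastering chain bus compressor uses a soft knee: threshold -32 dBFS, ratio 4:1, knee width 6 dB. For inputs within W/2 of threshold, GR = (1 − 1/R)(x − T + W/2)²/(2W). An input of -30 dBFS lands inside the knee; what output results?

x − T + W/2 = -30 − (-32) + 3 = 5.
GR = (1 − 1/4) × 5² / 12 = 0.75 × 25 / 12 = 1.5625 dB.
Output = -30 − 1.5625 = -31.5625 dBFS.

-31.5625 dBFS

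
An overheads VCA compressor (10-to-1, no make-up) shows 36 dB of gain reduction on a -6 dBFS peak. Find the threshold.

Let T be the threshold. Output overshoot = (input overshoot)/R, so -42 − T = (-6 − T)/10.
10·(-42 − T) = -6 − T → 9·T = -420 − (-6) = -414.
T = -414/9 = -46 dBFS.

-46 dBFS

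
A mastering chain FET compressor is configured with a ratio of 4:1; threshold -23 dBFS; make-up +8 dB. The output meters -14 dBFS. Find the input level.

Stripping the +8 dB make-up gives -22 dBFS at the gain stage.
The compressed level sits -22 − (-23) = 1 dB over threshold.
Input overshoot = R × output overshoot = 4 dB → input = -23 + 4 = -19 dBFS.

-19 dBFS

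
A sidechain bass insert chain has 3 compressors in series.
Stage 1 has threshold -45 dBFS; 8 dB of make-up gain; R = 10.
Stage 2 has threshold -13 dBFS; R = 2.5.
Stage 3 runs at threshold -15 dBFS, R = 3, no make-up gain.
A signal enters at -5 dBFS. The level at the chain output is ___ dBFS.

-33 dBFS

Stage 1: overshoot 40 dB → 40/10 = 4 dB → -41 dBFS; +8 dB make-up → -33 dBFS.
Stage 2: below threshold (-33 ≤ -13); passes unchanged; output -33 dBFS.
Stage 3: below threshold (-33 ≤ -15); passes unchanged; output -33 dBFS.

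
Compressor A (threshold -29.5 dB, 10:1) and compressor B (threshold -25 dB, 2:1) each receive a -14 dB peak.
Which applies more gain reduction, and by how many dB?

A: GR = 15.5 − 15.5/10 = 13.95 dB.
B: GR = 11 − 11/2 = 5.5 dB.
A applies 8.45 dB more gain reduction.

A, by 8.45 dB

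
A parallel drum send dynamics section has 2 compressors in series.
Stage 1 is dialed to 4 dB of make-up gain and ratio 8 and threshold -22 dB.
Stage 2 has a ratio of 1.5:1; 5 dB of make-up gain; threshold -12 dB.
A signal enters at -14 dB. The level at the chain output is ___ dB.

-12 dB

Stage 1: overshoot 8 dB → 8/8 = 1 dB → -21 dB; +4 dB make-up → -17 dB.
Stage 2: -17 dB is at or below the -12 dB threshold — no compression; make-up brings it to -12 dB.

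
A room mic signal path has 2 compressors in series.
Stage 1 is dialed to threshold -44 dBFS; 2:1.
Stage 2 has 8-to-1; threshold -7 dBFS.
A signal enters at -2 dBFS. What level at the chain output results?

Stage 1: overshoot 42 dB → 42/2 = 21 dB → -23 dBFS.
Stage 2: -23 dBFS ≤ -7 dBFS, so stage 2 doesn't engage; output -23 dBFS.

-23 dBFS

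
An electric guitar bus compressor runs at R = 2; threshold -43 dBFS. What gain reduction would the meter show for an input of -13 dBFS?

Overshoot = -13 − (-43) = 30 dB.
After 2:1 compression the overshoot becomes 30/2 = 15 dB.
So the signal is attenuated by 30 − 15 = 15 dB.

15 dB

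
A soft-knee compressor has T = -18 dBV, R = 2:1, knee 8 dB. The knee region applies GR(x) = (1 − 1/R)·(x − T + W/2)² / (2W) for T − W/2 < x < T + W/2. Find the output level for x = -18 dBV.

-18.5 dBV

x − T + W/2 = -18 − (-18) + 4 = 4.
GR = (1 − 1/2) × 4² / 16 = 0.5 × 16 / 16 = 0.5 dB.
Output = -18 − 0.5 = -18.5 dBV.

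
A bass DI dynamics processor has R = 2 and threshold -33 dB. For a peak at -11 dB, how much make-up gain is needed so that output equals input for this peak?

Without make-up, output = threshold + overshoot/2 = -33 + 11 = -22 dB.
Gap to target: 11 dB.

11 dB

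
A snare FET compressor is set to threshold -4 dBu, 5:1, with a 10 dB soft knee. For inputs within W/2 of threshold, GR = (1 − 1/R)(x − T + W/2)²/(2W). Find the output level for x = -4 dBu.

x − T + W/2 = -4 − (-4) + 5 = 5.
GR = (1 − 1/5) × 5² / 20 = 0.8 × 25 / 20 = 1 dB.
Output = -4 − 1 = -5 dBu.

-5 dBu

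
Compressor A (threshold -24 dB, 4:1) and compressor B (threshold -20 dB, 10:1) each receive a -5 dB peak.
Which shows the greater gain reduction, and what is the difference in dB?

A, by 0.75 dB

A: overshoot 19 dB → output overshoot 4.75 dB → GR 14.25 dB.
B: overshoot 15 dB → output overshoot 1.5 dB → GR 13.5 dB.
A reduces 0.75 dB more.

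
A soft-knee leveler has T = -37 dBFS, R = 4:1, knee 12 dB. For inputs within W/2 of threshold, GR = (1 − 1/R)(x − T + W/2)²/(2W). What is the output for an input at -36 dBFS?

-37.53125 dBFS

x − T + W/2 = -36 − (-37) + 6 = 7.
GR = (1 − 1/4) × 7² / 24 = 0.75 × 49 / 24 = 1.53125 dB.
Output = -36 − 1.53125 = -37.53125 dBFS.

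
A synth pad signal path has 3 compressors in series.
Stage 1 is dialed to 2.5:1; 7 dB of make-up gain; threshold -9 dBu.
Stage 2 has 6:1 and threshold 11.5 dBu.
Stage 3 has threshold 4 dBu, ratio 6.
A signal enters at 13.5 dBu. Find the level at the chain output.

4.5 dBu

Stage 1: 13.5 dBu is 22.5 dB over -9 dBu; at 2.5:1 that becomes 9 dB over, giving 0 dBu; +7 dB make-up → 7 dBu.
Stage 2: below threshold (7 ≤ 11.5); passes unchanged; output 7 dBu.
Stage 3: 3 dB above 4 dBu, reduced 6:1 to 0.5 dB above → 4.5 dBu.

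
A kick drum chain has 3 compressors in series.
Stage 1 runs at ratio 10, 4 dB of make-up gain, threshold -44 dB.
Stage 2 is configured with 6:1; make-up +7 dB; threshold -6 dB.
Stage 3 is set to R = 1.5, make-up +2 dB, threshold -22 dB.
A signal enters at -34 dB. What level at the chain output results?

-30 dB

Stage 1: overshoot 10 dB → 10/10 = 1 dB → -43 dB; +4 dB make-up → -39 dB.
Stage 2: -39 dB ≤ -6 dB, so stage 2 doesn't engage; make-up brings it to -32 dB.
Stage 3: -32 dB ≤ -22 dB, so stage 3 doesn't engage; make-up brings it to -30 dB.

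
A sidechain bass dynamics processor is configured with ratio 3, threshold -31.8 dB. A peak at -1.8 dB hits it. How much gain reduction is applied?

20 dB

Overshoot = -1.8 − (-31.8) = 30 dB.
At 3:1, output sits 30/3 = 10 dB above threshold.
So the signal is attenuated by 30 − 10 = 20 dB.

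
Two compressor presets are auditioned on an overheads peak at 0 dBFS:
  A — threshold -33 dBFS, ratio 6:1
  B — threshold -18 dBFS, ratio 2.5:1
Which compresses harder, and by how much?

A, by 16.7 dB

A: overshoot 33 dB → output overshoot 5.5 dB → GR 27.5 dB.
B: overshoot 18 dB → output overshoot 7.2 dB → GR 10.8 dB.
Difference: 16.7 dB in favour of A.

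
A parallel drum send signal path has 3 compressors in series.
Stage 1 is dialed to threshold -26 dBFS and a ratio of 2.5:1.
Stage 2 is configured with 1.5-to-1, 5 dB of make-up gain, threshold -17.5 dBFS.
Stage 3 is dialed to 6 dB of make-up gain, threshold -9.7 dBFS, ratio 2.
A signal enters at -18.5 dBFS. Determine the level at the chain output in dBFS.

Stage 1: -18.5 dBFS is 7.5 dB over -26 dBFS; at 2.5:1 that becomes 3 dB over, giving -23 dBFS.
Stage 2: -23 dBFS ≤ -17.5 dBFS, so stage 2 doesn't engage; make-up brings it to -18 dBFS.
Stage 3: -18 dBFS ≤ -9.7 dBFS, so stage 3 doesn't engage; make-up brings it to -12 dBFS.

-12 dBFS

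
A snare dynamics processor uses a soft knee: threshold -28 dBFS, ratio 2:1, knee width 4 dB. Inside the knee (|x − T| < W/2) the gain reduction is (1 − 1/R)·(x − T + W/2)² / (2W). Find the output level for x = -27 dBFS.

-27.5625 dBFS

x − T + W/2 = -27 − (-28) + 2 = 3.
GR = (1 − 1/2) × 3² / 8 = 0.5 × 9 / 8 = 0.5625 dB.
Output = -27 − 0.5625 = -27.5625 dBFS.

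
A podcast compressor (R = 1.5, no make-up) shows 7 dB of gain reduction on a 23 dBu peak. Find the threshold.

2 dBu

Gain reduction = 23 − 16 = 7 dB; output overshoot = GR / (R − 1) = 7 / 0.5 = 14 dB.
Threshold = output − output overshoot = 16 − 14 = 2 dBu.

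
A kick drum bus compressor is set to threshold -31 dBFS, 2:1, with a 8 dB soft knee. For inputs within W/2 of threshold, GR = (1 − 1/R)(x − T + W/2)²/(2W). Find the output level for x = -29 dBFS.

-30.125 dBFS

x − T + W/2 = -29 − (-31) + 4 = 6.
GR = (1 − 1/2) × 6² / 16 = 0.5 × 36 / 16 = 1.125 dB.
Output = -29 − 1.125 = -30.125 dBFS.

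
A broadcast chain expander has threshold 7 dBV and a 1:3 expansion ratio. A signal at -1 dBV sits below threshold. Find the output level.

-17 dBV

The input is 8 dB below the 7 dBV threshold.
A 1:3 expander multiplies undershoot by 3: 8 × 3 = 24 dB below threshold.
Output = 7 − 24 = -17 dBV.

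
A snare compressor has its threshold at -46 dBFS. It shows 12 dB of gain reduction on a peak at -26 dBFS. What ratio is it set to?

2.5:1

Input overshoot = -26 − (-46) = 20 dB.
Output overshoot = 20 − 12 = 8 dB.
Ratio = input overshoot / output overshoot = 20 / 8 = 2.5.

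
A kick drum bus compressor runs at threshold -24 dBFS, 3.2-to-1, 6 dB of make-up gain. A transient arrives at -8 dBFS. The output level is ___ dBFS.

-13 dBFS

The input is 16 dB above the -24 dBFS threshold.
At 3.2:1 the overshoot is divided by 3.2, leaving 5 dB above threshold.
So the level is -24 + 5 = -19 dBFS; make-up adds 6 dB, giving -13 dBFS.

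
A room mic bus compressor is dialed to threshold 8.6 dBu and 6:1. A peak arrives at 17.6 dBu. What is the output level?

10.1 dBu

The input is 9 dB above the 8.6 dBu threshold.
The 9 dB excess becomes 1.5 dB after 6:1 reduction.
That puts the output at 10.1 dBu.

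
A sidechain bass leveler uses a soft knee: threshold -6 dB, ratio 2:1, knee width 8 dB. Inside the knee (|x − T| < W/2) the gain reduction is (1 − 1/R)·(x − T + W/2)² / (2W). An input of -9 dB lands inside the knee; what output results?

-9.03125 dB

x − T + W/2 = -9 − (-6) + 4 = 1.
GR = (1 − 1/2) × 1² / 16 = 0.5 × 1 / 16 = 0.03125 dB.
Output = -9 − 0.03125 = -9.03125 dB.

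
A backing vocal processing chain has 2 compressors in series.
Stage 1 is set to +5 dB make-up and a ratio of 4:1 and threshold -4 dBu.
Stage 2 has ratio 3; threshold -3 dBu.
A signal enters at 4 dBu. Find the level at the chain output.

Stage 1: 4 dBu is 8 dB over -4 dBu; at 4:1 that becomes 2 dB over, giving -2 dBu; +5 dB make-up → 3 dBu.
Stage 2: 6 dB above -3 dBu, reduced 3:1 to 2 dB above → -1 dBu.

-1 dBu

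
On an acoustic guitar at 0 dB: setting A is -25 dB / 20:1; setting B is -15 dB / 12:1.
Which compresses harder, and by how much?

A: overshoot 25 dB → output overshoot 1.25 dB → GR 23.75 dB.
B: overshoot 15 dB → output overshoot 1.25 dB → GR 13.75 dB.
A applies 10 dB more gain reduction.

A, by 10 dB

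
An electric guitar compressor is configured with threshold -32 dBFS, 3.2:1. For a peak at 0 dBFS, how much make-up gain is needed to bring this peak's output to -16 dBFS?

The peak compresses to -32 + 32/3.2 = -22 dBFS.
To reach -16 dBFS requires -16 − (-22) = 6 dB of make-up.

6 dB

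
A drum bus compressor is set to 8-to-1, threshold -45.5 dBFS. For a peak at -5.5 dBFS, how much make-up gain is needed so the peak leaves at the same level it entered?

Overshoot 40 dB → 40/8 = 5 dB after compression, so the compressed level is -45.5 + 5 = -40.5 dBFS.
Make-up = target − compressed = -5.5 − (-40.5) = 35 dB.

35 dB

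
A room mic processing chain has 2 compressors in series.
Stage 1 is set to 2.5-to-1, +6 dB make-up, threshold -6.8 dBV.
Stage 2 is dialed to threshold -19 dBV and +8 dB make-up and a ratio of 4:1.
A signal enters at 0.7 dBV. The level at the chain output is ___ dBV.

-5.7 dBV

Stage 1: 0.7 dBV is 7.5 dB over -6.8 dBV; at 2.5:1 that becomes 3 dB over, giving -3.8 dBV; +6 dB make-up → 2.2 dBV.
Stage 2: overshoot 21.2 dB → 21.2/4 = 5.3 dB → -13.7 dBV; +8 dB make-up → -5.7 dBV.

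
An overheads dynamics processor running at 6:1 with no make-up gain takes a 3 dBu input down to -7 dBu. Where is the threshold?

Gain reduction = 3 − (-7) = 10 dB; output overshoot = GR / (R − 1) = 10 / 5 = 2 dB.
Threshold = output − output overshoot = -7 − 2 = -9 dBu.

-9 dBu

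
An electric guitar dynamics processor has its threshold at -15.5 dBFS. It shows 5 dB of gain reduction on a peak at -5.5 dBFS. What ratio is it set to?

2:1

Input overshoot = -5.5 − (-15.5) = 10 dB.
Output overshoot = 10 − 5 = 5 dB.
Ratio = input overshoot / output overshoot = 10 / 5 = 2.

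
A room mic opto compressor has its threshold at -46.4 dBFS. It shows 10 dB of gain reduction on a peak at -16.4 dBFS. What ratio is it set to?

1.5:1

Input overshoot = -16.4 − (-46.4) = 30 dB.
Output overshoot = 30 − 10 = 20 dB.
Ratio = input overshoot / output overshoot = 30 / 20 = 1.5.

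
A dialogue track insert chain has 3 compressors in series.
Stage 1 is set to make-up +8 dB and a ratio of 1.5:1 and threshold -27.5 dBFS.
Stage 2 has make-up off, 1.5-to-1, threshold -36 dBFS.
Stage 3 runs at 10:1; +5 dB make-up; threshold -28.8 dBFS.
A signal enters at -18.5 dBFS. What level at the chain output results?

-23.02 dBFS

Stage 1: 9 dB above -27.5 dBFS, reduced 1.5:1 to 6 dB above → -21.5 dBFS; +8 dB make-up → -13.5 dBFS.
Stage 2: 22.5 dB above -36 dBFS, reduced 1.5:1 to 15 dB above → -21 dBFS.
Stage 3: overshoot 7.8 dB → 7.8/10 = 0.78 dB → -28.02 dBFS; +5 dB make-up → -23.02 dBFS.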